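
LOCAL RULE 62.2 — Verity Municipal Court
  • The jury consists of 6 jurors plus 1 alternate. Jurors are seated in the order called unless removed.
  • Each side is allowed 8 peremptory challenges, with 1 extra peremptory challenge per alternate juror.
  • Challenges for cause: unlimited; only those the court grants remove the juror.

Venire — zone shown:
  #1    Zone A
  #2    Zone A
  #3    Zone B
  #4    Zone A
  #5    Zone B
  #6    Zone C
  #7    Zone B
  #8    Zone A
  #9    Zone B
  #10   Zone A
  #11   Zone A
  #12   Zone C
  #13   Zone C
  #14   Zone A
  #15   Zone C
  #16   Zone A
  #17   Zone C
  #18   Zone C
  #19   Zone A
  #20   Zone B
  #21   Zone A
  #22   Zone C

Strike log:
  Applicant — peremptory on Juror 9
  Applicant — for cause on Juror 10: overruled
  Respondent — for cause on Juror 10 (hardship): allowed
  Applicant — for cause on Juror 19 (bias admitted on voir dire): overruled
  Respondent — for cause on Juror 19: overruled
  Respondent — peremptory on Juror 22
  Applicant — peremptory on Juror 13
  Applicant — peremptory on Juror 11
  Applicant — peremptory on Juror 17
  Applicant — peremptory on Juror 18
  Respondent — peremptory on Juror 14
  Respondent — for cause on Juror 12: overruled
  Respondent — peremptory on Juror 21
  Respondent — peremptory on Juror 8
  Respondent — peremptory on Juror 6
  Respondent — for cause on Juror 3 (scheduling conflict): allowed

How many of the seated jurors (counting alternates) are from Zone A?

3

Removed: #3, #6, #8, #9, #10, #11, #13, #14, #17, #18, #21, #22.
Seated (7 incl. alternates): #1, #2, #4, #5, #7, #12, #15.
Of those, in Zone A: #1, #2, #4 → 3.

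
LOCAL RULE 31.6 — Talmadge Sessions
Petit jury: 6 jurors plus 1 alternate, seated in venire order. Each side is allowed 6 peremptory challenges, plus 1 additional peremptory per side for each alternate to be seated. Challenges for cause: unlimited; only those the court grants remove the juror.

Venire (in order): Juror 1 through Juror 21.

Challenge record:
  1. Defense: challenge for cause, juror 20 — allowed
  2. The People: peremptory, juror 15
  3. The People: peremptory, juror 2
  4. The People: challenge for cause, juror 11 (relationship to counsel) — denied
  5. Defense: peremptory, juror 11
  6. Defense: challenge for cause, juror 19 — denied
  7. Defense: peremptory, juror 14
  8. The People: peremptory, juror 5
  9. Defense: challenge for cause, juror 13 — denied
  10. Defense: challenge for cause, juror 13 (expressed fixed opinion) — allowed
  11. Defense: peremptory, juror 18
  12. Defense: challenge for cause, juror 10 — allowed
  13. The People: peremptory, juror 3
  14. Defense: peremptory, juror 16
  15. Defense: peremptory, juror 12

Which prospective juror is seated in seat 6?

9

Removed: #2, #3, #5, #10, #11, #12, #13, #14, #15, #16, #18, #20. (#19 stays — for-cause denied.)
Seating in order: seats 1–6 → #1, #4, #6, #7, #8, #9; alternates → #17.
So seat 6 is #9.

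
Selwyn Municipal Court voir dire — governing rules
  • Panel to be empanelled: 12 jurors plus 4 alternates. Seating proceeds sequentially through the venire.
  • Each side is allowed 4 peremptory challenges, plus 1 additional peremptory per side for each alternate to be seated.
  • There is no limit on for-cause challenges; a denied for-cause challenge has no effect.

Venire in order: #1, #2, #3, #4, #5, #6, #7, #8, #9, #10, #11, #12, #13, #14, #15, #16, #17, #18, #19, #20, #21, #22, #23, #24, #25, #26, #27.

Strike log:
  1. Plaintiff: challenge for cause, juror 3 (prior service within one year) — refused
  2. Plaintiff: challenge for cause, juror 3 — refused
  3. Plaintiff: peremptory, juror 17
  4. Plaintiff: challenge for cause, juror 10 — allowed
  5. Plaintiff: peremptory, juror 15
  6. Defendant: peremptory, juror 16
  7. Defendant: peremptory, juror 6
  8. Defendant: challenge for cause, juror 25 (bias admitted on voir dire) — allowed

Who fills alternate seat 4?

Removed: #6, #10, #15, #16, #17, #25. (#3 stays — for-cause denied.)
Seating in order: seats 1–12 → #1, #2, #3, #4, #5, #7, #8, #9, #11, #12, #13, #14; alternates → #18, #19, #20, #21.
So alternate 4 is #21.

21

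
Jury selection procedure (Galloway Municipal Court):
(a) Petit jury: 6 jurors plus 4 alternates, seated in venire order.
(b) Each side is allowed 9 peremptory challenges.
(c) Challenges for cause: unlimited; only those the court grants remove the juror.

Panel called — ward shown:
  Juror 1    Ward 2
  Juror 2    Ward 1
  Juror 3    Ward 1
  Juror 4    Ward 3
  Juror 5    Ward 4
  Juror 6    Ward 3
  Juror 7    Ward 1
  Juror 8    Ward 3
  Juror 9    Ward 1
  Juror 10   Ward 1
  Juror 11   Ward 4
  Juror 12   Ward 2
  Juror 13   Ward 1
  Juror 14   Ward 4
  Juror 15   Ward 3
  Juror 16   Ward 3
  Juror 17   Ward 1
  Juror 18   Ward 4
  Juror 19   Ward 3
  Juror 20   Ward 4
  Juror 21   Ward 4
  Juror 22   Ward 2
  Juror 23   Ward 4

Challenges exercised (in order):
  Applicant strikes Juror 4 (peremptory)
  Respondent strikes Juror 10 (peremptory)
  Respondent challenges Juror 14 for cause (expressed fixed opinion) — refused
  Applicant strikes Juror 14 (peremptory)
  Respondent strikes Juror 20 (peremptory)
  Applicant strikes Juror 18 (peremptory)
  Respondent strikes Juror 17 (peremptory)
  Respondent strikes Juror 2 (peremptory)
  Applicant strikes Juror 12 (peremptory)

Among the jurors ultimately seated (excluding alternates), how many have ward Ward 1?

Removed: #2, #4, #10, #12, #14, #17, #18, #20.
Seated jurors 1–6: #1, #3, #5, #6, #7, #8 (alternates #9, #11, #13, #15 not counted).
Of those, in Ward 1: #3, #7 → 2.

2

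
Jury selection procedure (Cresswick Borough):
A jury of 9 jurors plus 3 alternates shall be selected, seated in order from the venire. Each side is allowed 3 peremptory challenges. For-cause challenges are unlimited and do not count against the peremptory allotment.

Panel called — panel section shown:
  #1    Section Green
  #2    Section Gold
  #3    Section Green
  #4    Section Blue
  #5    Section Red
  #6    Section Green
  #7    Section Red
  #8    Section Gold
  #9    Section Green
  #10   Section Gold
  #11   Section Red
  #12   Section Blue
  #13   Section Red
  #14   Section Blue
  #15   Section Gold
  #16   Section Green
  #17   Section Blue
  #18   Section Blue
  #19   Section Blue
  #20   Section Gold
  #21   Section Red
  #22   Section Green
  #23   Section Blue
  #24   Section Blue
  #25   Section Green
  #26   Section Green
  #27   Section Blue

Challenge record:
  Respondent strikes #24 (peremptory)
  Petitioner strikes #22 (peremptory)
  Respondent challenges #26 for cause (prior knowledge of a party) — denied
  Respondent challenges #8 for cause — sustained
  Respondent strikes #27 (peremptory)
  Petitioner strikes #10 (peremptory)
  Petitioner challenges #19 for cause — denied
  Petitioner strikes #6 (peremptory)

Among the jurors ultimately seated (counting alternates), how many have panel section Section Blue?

Removed: #6, #8, #10, #22, #24, #27.
Seated (12 incl. alternates): #1, #2, #3, #4, #5, #7, #9, #11, #12, #13, #14, #15.
Of those, in Section Blue: #4, #12, #14 → 3.

3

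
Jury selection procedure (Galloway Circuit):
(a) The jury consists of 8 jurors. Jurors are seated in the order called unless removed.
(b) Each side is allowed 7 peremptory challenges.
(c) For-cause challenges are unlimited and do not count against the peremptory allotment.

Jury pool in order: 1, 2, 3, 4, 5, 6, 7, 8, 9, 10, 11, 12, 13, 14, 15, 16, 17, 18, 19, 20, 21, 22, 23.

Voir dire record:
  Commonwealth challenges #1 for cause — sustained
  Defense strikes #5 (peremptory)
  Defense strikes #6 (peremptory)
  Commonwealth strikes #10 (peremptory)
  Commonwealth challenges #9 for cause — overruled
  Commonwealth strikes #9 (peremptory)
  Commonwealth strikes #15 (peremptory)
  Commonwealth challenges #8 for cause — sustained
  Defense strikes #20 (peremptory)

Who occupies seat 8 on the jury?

14

Removed: #1, #5, #6, #8, #9, #10, #15, #20.
Seating in order: seats 1–8 → #2, #3, #4, #7, #11, #12, #13, #14.
So seat 8 is #14.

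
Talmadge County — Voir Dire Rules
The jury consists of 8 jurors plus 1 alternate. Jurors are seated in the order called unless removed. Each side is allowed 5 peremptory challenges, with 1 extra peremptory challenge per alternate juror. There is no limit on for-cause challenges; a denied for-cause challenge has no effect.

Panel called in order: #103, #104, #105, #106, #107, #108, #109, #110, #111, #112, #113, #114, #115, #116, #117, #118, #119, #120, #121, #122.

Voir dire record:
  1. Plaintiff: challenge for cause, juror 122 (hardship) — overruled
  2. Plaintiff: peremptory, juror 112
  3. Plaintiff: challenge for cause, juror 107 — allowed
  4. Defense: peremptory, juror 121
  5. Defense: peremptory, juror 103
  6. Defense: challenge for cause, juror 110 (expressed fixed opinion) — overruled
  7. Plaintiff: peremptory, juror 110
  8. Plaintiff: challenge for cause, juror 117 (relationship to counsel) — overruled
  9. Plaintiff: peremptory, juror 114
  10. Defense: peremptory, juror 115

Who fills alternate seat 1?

117

Removed: #103, #107, #110, #112, #114, #115, #121. (#117, #122 stay — for-cause denied.)
Seating in order: seats 1–8 → #104, #105, #106, #108, #109, #111, #113, #116; alternates → #117.
So alternate 1 is #117.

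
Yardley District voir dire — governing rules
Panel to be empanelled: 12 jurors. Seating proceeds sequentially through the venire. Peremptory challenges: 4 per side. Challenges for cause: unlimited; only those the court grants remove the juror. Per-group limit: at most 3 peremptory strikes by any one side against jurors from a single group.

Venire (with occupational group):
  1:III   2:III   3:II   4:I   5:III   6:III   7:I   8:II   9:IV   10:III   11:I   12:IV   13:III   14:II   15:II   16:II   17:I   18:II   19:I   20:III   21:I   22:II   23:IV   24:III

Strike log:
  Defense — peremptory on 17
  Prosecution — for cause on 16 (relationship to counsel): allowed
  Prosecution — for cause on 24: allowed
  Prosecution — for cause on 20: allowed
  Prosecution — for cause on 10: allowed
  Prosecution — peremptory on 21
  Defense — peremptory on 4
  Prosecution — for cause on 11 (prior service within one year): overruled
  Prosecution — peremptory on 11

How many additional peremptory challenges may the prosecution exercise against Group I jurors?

1

Prosecution peremptories so far: #21, #11 — 2 of 4 used, 2 left overall.
Against Group I: #21, #11 — 2 used; per-group cap 3 leaves 1.
Binding limit: min(2, 1) = 1.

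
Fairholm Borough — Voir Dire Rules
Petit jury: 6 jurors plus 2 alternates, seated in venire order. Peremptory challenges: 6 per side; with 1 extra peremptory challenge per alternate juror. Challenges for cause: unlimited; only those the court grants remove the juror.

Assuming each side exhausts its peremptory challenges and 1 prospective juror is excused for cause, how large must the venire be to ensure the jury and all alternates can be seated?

Seats to fill: 6 + 2 alternates = 8.
Peremptories: 6 + 1×2 = 8 per side × 2 sides = 16.
For-cause removals: 1.
Minimum venire: 8 + 16 + 1 = 25.

25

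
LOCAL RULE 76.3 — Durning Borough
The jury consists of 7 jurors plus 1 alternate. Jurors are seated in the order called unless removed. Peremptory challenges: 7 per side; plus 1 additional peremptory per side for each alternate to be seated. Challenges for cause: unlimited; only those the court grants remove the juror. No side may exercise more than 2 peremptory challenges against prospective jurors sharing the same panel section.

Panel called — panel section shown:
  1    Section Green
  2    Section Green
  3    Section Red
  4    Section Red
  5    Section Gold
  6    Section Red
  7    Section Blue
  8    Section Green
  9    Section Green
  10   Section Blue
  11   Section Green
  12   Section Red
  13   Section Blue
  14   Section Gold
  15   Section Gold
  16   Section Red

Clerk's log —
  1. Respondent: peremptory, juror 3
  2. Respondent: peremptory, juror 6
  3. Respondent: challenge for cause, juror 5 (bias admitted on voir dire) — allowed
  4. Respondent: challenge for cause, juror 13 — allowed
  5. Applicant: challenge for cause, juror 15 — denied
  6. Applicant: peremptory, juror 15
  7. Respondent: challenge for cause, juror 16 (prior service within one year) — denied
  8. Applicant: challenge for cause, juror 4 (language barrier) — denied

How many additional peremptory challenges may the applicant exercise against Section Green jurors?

Applicant peremptories so far: #15 — 1 of 8 used, 7 left overall.
Against Section Green: none yet — per-section cap 2 leaves 2.
Binding limit: min(7, 2) = 2.

2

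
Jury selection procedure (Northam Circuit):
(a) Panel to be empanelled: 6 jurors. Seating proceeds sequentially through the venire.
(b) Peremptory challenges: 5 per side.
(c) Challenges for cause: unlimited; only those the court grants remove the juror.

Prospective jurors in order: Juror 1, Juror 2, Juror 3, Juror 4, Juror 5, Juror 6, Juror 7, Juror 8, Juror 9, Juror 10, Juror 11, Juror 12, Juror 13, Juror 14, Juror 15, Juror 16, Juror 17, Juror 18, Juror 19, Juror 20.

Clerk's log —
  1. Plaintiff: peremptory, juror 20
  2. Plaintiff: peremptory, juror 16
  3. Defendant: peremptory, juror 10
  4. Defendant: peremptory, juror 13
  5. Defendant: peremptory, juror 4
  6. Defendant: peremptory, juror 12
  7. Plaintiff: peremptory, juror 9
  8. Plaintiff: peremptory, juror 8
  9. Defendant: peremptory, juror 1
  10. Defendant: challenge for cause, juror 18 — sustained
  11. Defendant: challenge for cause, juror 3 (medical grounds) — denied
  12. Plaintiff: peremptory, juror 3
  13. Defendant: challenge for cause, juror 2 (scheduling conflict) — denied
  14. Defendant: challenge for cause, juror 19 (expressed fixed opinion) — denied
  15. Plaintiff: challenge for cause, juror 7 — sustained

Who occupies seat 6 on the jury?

Removed: #1, #3, #4, #7, #8, #9, #10, #12, #13, #16, #18, #20. (#2, #19 stay — for-cause denied.)
Seating in order: seats 1–6 → #2, #5, #6, #11, #14, #15.
So seat 6 is #15.

15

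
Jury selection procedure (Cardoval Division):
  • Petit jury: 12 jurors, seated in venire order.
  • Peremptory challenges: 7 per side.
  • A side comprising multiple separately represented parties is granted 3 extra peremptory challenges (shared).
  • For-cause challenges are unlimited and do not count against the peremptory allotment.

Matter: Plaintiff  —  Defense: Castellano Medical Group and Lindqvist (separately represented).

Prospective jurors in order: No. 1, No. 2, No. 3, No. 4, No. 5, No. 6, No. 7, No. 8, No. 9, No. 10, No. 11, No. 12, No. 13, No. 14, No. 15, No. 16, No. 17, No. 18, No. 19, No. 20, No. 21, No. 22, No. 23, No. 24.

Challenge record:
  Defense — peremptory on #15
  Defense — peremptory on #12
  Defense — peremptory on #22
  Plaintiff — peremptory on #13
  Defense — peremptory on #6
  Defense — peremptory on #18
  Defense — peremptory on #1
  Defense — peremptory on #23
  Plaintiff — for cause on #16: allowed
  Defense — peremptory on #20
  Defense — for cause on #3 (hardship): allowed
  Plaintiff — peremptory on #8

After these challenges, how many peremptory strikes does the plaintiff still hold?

Plaintiff allotment: 7.
Plaintiff peremptories used: #13, #8 — 2 (the for-cause on #16 doesn't count).
Remaining: 7 − 2 = 5.

5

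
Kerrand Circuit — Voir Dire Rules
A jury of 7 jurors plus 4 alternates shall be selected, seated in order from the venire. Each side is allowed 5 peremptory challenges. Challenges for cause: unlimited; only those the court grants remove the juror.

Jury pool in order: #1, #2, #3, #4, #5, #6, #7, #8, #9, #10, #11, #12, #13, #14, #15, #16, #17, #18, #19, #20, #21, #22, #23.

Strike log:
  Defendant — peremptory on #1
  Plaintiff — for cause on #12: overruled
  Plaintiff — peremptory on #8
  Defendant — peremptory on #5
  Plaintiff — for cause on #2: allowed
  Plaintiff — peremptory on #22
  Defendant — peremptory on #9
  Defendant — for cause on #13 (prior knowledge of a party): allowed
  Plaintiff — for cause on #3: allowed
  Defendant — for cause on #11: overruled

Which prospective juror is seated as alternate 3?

17

Removed: #1, #2, #3, #5, #8, #9, #13, #22. (#11, #12 stay — for-cause denied.)
Filling seats in venire order through position 10: #4, #6, #7, #10, #11, #12, #14, #15, #16, #17.
So alternate 3 is #17.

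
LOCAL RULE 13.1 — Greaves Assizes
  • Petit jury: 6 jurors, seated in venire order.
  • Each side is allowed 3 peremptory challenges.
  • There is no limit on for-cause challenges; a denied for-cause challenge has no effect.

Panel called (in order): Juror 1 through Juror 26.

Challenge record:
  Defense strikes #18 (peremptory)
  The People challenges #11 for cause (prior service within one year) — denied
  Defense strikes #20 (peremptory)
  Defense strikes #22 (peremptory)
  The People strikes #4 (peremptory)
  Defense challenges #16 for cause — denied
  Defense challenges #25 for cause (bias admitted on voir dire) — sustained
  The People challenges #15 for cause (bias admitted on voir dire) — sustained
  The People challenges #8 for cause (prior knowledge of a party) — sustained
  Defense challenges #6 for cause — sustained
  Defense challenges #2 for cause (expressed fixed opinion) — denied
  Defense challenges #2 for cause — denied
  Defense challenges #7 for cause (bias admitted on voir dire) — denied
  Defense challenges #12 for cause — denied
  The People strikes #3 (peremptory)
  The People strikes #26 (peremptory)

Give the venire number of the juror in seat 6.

Removed: #3, #4, #6, #8, #15, #18, #20, #22, #25, #26. (#2, #7, #11, #12, #16 stay — for-cause denied.)
Filling seats in venire order through position 6: #1, #2, #5, #7, #9, #10.
So seat 6 is #10.

10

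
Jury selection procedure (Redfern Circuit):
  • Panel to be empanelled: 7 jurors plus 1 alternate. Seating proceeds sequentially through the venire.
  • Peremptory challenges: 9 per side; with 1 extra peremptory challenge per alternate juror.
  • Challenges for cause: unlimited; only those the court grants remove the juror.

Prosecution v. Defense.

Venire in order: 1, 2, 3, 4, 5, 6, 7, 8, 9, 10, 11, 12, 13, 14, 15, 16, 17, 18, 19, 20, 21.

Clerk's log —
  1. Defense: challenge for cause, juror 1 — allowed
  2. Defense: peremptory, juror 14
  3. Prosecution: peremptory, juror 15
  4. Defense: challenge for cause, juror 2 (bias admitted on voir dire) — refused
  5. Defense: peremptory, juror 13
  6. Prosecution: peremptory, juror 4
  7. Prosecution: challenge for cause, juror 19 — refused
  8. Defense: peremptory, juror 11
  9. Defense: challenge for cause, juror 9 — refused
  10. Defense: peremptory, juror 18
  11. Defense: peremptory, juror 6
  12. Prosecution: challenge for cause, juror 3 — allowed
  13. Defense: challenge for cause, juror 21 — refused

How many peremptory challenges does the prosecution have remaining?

Prosecution allotment: 9 base + 1 × 1 alternate = 10.
Prosecution peremptories used: #15, #4 — 2 (for-cause on #19, #3 don't count).
Remaining: 10 − 2 = 8.

8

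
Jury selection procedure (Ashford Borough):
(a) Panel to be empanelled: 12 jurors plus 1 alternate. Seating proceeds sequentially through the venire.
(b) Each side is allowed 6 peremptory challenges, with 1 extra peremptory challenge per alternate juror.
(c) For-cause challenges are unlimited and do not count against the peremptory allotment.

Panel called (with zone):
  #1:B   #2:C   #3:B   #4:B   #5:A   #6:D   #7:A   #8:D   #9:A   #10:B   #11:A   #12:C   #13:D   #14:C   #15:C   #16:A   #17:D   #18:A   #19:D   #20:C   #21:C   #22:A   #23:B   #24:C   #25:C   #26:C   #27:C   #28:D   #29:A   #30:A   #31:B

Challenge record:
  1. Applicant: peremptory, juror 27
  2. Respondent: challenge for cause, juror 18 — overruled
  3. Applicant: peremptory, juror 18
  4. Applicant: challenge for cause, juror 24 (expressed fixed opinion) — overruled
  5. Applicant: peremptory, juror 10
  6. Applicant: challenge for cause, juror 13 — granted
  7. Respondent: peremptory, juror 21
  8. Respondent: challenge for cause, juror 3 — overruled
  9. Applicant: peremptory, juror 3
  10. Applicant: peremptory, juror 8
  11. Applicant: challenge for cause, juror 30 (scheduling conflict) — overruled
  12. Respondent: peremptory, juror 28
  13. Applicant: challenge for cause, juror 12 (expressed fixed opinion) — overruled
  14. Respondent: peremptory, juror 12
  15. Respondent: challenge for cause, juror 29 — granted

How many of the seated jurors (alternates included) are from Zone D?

Removed: #3, #8, #10, #12, #13, #18, #21, #27, #28, #29.
Seated (13 incl. alternates): #1, #2, #4, #5, #6, #7, #9, #11, #14, #15, #16, #17, #19.
Of those, in Zone D: #6, #17, #19 → 3.

3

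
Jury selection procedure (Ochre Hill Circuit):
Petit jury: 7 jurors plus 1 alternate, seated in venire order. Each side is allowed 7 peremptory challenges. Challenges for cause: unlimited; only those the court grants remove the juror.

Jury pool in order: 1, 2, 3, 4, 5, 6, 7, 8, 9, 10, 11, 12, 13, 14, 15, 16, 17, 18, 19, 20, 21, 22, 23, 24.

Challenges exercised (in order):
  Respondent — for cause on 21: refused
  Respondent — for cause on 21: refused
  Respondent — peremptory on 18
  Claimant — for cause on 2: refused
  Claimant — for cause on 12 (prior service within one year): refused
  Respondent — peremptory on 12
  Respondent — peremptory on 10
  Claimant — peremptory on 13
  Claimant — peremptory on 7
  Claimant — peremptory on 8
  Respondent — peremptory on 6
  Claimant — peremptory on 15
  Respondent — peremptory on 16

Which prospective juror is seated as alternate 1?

14

Removed: #6, #7, #8, #10, #12, #13, #15, #16, #18. (#2, #21 stay — for-cause denied.)
Seating in order: seats 1–7 → #1, #2, #3, #4, #5, #9, #11; alternates → #14.
So alternate 1 is #14.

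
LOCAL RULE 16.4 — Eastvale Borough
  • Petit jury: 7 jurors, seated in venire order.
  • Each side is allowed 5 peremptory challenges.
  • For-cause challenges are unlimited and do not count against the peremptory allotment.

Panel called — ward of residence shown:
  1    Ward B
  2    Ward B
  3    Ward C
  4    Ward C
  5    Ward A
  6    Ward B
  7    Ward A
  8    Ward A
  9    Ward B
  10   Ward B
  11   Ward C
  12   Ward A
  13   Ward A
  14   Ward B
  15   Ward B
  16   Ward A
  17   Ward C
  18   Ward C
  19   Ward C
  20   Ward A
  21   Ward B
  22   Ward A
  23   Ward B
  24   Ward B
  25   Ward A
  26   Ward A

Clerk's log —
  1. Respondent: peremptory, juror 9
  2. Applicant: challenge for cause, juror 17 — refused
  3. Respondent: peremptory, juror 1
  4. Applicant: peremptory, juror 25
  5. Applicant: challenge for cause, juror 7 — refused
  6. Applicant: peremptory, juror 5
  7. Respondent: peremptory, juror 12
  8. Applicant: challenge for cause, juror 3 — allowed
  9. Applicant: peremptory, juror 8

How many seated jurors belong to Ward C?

2

Removed: #1, #3, #5, #8, #9, #12, #25.
Seated jurors 1–7: #2, #4, #6, #7, #10, #11, #13.
Of those, in Ward C: #4, #11 → 2.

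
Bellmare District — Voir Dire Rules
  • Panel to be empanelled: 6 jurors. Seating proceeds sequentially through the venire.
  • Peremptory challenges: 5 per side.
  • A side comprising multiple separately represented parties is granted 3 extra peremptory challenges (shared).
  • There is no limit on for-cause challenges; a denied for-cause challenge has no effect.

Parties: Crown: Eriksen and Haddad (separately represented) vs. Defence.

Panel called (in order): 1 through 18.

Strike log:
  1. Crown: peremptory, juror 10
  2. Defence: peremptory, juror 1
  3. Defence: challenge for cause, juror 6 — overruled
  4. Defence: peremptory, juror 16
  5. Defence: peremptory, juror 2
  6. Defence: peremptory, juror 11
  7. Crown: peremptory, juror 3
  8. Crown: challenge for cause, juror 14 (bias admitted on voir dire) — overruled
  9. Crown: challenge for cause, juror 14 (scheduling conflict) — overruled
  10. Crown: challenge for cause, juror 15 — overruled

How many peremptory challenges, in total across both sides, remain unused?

Crown allotment: 5 base + 3 multi-party = 8. Defence allotment: 5.
Crown peremptories used: #10, #3 — 2 (for-cause on #14, #14, #15 don't count).
Defence peremptories used: #1, #16, #2, #11 — 4 (the for-cause on #6 doesn't count).
Remaining: (8 − 2) + (5 − 4) = 7.

7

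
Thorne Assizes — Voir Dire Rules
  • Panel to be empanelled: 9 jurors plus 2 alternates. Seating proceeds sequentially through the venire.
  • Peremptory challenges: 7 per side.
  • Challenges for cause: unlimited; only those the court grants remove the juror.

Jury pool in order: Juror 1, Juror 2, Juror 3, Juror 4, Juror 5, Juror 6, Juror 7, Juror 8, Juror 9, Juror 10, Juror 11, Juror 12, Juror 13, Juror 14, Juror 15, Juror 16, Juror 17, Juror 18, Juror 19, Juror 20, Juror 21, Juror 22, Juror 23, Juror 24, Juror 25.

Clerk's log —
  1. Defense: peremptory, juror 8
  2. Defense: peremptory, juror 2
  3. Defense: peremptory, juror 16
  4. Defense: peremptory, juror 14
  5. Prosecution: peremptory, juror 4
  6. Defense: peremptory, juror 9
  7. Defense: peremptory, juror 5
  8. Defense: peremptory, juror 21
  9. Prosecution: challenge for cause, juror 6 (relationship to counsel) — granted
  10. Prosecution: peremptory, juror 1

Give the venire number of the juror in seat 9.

Removed: #1, #2, #4, #5, #6, #8, #9, #14, #16, #21.
Seating in order: seats 1–9 → #3, #7, #10, #11, #12, #13, #15, #17, #18; alternates → #19, #20.
So seat 9 is #18.

18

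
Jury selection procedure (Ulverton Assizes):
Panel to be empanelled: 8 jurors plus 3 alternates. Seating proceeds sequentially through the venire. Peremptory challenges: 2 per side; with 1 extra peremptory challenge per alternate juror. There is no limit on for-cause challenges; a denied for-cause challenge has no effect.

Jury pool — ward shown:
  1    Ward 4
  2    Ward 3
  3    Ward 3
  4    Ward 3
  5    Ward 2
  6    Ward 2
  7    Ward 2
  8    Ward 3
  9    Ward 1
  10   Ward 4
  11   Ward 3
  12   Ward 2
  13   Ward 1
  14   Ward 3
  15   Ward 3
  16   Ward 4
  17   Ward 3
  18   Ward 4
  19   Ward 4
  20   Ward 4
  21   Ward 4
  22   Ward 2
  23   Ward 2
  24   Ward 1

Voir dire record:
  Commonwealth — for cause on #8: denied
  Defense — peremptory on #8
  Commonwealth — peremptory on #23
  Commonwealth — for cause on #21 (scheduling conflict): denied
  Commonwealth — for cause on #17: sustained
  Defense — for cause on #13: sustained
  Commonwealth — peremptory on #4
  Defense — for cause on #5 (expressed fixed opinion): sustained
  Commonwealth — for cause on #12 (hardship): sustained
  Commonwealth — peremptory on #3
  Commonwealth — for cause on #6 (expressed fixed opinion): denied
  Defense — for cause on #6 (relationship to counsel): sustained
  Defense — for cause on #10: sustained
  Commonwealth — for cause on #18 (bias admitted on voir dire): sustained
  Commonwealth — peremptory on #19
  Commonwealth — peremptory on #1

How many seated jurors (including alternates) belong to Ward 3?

4

Removed: #1, #3, #4, #5, #6, #8, #10, #12, #13, #17, #18, #19, #23.
Seated (11 incl. alternates): #2, #7, #9, #11, #14, #15, #16, #20, #21, #22, #24.
Of those, in Ward 3: #2, #11, #14, #15 → 4.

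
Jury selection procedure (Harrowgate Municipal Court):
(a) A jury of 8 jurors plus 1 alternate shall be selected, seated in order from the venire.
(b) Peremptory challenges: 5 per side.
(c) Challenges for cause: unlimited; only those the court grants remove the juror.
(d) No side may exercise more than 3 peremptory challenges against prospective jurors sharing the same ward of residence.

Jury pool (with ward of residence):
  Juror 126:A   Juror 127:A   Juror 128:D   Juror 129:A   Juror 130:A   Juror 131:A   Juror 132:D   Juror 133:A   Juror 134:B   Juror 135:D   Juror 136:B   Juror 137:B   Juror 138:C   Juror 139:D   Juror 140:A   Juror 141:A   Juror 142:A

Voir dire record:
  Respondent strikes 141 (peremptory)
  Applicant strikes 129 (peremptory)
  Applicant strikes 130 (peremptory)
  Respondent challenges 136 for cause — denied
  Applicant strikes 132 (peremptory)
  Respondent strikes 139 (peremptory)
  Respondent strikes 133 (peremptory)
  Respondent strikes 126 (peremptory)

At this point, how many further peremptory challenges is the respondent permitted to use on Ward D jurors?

Respondent peremptories so far: #141, #139, #133, #126 — 4 of 5 used, 1 left overall.
Against Ward D: #139 — 1 used; per-ward cap 3 leaves 2.
Binding limit: min(1, 2) = 1.

1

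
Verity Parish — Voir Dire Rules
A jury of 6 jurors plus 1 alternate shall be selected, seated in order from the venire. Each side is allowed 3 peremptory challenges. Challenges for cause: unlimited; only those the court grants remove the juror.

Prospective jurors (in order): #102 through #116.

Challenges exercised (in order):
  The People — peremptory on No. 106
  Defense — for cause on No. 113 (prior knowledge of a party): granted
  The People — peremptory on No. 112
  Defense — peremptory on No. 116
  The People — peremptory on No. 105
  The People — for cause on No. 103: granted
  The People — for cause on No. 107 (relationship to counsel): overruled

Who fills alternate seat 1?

111

Removed: #103, #105, #106, #112, #113, #116. (#107 stays — for-cause denied.)
Seating in order: seats 1–6 → #102, #104, #107, #108, #109, #110; alternates → #111.
So alternate 1 is #111.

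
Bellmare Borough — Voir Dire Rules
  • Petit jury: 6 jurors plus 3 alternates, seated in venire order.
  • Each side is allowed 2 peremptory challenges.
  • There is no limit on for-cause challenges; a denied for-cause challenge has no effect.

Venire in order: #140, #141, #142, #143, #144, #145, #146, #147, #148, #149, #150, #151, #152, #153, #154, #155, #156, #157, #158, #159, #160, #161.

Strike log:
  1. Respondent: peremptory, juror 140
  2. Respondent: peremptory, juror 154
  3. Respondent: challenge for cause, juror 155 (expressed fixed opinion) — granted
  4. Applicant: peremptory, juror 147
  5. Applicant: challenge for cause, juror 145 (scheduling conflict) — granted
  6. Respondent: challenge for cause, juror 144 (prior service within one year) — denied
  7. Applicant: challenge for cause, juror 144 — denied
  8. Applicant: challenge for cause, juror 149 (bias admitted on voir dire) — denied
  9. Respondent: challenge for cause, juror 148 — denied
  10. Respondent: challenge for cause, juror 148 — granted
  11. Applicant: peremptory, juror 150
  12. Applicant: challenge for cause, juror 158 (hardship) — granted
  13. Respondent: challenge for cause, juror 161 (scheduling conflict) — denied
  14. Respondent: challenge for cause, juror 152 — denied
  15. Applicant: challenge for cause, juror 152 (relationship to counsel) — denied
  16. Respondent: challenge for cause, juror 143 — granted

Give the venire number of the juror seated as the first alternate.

152

Removed: #140, #143, #145, #147, #148, #150, #154, #155, #158. (#144, #149, #152, #161 stay — for-cause denied.)
Seating in order: seats 1–6 → #141, #142, #144, #146, #149, #151; alternates → #152, #153, #156.
So alternate 1 is #152.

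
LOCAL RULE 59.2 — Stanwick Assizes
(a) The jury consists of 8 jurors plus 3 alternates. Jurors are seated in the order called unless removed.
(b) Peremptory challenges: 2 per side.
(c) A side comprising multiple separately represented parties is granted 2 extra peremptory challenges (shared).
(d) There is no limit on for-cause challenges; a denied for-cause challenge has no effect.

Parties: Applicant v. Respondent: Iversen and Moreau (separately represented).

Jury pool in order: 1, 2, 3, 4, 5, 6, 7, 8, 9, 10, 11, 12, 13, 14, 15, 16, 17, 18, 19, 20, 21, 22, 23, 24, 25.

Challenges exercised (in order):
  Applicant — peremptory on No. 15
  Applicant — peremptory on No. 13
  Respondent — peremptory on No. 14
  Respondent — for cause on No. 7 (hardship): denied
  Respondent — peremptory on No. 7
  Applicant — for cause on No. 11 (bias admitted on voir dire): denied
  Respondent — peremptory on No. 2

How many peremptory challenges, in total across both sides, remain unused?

Applicant allotment: 2. Respondent allotment: 2 base + 2 multi-party = 4.
Applicant peremptories used: #15, #13 — 2 (the for-cause on #11 doesn't count).
Respondent peremptories used: #14, #7, #2 — 3 (the for-cause on #7 doesn't count).
Remaining: (2 − 2) + (4 − 3) = 1.

1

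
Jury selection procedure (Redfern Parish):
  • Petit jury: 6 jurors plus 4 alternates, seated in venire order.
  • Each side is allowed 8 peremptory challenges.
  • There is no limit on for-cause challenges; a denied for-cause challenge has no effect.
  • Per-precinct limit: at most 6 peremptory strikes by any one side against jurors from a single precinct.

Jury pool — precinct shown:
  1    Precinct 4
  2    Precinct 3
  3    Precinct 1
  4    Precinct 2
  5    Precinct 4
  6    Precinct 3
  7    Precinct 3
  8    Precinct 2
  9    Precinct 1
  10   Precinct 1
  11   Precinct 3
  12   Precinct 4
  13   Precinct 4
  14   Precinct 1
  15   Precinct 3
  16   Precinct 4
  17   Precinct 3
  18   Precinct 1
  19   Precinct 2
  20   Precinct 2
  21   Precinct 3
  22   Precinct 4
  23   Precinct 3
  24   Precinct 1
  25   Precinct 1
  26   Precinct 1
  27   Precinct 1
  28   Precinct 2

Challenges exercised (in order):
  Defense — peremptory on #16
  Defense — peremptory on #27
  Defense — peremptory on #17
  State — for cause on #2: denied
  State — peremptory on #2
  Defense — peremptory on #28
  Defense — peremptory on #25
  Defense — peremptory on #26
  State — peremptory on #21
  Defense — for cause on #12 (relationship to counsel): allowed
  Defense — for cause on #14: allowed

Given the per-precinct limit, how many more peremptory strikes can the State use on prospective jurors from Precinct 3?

4

State peremptories so far: #2, #21 — 2 of 8 used, 6 left overall.
Against Precinct 3: #2, #21 — 2 used; per-precinct cap 6 leaves 4.
Binding limit: min(6, 4) = 4.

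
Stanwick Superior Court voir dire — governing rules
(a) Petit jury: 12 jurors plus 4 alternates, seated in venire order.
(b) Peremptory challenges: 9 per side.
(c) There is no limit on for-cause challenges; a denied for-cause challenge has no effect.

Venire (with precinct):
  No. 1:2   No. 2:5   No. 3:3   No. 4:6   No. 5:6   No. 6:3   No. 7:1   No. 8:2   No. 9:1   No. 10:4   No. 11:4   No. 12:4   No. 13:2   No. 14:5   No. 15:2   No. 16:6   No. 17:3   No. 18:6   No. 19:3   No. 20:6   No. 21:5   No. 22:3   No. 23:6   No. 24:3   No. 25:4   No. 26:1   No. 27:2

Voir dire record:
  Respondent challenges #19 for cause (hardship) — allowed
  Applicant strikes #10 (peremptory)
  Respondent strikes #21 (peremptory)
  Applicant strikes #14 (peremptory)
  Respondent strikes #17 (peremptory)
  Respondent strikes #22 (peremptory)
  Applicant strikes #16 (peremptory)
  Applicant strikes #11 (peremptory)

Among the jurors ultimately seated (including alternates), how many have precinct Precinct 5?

Removed: #10, #11, #14, #16, #17, #19, #21, #22.
Seated (16 incl. alternates): #1, #2, #3, #4, #5, #6, #7, #8, #9, #12, #13, #15, #18, #20, #23, #24.
Of those, in Precinct 5: #2 → 1.

1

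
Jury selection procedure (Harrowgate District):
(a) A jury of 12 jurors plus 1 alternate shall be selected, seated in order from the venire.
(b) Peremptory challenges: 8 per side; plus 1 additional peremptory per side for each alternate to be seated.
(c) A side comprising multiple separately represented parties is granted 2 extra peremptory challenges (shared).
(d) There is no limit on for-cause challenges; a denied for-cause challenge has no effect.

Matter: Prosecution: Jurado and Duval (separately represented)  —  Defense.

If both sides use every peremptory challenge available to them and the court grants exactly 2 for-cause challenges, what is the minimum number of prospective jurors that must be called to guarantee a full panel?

35

Seats to fill: 12 + 1 alternates = 13.
Peremptories — Prosecution: 8 + 1×1 + 2 = 11; Defense: 8 + 1×1 = 9; total 20.
For-cause removals: 2.
Minimum venire: 13 + 20 + 2 = 35.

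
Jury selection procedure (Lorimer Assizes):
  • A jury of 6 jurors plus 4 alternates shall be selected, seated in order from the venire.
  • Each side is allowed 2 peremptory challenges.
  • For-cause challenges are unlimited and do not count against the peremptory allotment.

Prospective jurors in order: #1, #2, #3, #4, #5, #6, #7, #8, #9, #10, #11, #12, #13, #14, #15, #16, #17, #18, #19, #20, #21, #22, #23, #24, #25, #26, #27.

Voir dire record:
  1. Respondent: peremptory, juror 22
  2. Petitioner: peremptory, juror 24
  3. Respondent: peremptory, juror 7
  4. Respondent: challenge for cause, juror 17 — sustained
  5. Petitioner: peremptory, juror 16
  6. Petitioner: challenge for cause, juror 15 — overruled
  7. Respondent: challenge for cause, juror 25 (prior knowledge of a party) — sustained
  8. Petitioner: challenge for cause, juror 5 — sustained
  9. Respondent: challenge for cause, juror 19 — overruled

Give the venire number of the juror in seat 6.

8

Removed: #5, #7, #16, #17, #22, #24, #25. (#15, #19 stay — for-cause denied.)
Seating in order: seats 1–6 → #1, #2, #3, #4, #6, #8; alternates → #9, #10, #11, #12.
So seat 6 is #8.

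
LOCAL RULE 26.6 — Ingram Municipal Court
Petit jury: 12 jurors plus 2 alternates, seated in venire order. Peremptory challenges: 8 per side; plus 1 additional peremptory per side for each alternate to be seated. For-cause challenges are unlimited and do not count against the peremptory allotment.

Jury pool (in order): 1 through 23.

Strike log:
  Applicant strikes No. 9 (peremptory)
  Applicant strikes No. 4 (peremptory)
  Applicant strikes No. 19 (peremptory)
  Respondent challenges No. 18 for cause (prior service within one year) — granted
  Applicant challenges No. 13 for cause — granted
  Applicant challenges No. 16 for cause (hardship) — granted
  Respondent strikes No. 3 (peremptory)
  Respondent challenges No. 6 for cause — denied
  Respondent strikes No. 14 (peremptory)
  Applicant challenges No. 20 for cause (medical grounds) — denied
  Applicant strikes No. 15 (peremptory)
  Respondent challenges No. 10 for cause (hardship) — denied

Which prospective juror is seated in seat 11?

Removed: #3, #4, #9, #13, #14, #15, #16, #18, #19. (#6, #10, #20 stay — for-cause denied.)
Seating in order: seats 1–12 → #1, #2, #5, #6, #7, #8, #10, #11, #12, #17, #20, #21; alternates → #22, #23.
So seat 11 is #20.

20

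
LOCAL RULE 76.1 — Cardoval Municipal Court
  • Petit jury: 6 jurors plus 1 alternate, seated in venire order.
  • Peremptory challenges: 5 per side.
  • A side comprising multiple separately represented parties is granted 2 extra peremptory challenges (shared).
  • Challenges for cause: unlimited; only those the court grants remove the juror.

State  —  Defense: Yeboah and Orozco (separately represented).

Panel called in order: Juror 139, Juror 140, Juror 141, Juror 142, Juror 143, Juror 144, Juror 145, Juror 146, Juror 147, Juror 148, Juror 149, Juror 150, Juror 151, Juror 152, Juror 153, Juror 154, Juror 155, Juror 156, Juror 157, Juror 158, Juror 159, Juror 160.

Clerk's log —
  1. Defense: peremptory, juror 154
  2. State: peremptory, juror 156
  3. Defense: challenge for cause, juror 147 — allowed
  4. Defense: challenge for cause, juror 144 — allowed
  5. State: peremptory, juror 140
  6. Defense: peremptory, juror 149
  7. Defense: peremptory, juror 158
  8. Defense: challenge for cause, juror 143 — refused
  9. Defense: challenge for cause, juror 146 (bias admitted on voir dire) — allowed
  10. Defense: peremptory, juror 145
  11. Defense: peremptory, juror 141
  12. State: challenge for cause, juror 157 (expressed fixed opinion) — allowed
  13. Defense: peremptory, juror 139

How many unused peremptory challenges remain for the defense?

1

Defense allotment: 5 base + 2 multi-party = 7.
Defense peremptories used: #154, #149, #158, #145, #141, #139 — 6 (for-cause on #147, #144, #143, #146 don't count).
Remaining: 7 − 6 = 1.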